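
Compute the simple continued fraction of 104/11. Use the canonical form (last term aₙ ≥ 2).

[9; 2, 5]

104 = 9·11 + 5
11 = 2·5 + 1
5 = 5·1 + 0  (stop)
So 104/11 = [9; 2, 5].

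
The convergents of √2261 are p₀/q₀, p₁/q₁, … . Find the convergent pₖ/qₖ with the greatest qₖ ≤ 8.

95/2

√2261 = [47; 1, 1, 4, 1, 1, 94, …] (period length 6).
Convergents:
  p_0/q_0 = 47/1
  p_1/q_1 = 48/1
  p_2/q_2 = 95/2
  p_3/q_3 = 428/9
q_2 = 2 ≤ 8 < 9 = q_3, so the answer is 95/2.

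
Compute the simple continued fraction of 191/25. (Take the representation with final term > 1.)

[7; 1, 1, 1, 3, 2]

191 = 7*25 + 16
25 = 1*16 + 9
16 = 1*9 + 7
9 = 1*7 + 2
7 = 3*2 + 1
2 = 2*1 + 0  (stop)
So 191/25 = [7; 1, 1, 1, 3, 2].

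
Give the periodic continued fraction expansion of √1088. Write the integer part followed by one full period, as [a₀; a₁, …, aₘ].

a₀ = ⌊√1088⌋ = 32.
With m₀=0, d₀=1 and mₖ₊₁ = dₖaₖ − mₖ, dₖ₊₁ = (n − mₖ₊₁²)/dₖ, aₖ₊₁ = ⌊(a₀+mₖ₊₁)/dₖ₊₁⌋:
  k=1: m=32, d=64, a=1
  k=2: m=32, d=1, a=64
d=1 and a=2a₀=64 at k=2, so the next step gives (m, d) = (32, 64) again — its k=1 value — and the period has length 2.

[32; 1, 64]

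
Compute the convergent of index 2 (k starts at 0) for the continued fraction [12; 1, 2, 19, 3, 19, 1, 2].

38/3

Using pₖ = aₖpₖ₋₁ + pₖ₋₂, qₖ = aₖqₖ₋₁ + qₖ₋₂ (with p₋₁=1, p₋₂=0, q₋₁=0, q₋₂=1):
  k=0: a=12, p=12, q=1
  k=1: a=1, p=13, q=1
  k=2: a=2, p=38, q=3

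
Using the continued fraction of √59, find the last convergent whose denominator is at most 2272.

√59 = [7; 1, 2, 7, 2, 1, 14, …] (period length 6).
Convergents:
  p_0/q_0 = 7/1
  p_1/q_1 = 8/1
  p_2/q_2 = 23/3
  p_3/q_3 = 169/22
  p_4/q_4 = 361/47
  p_5/q_5 = 530/69
  p_6/q_6 = 7781/1013
  p_7/q_7 = 8311/1082
  p_8/q_8 = 24403/3177
q_7 = 1082 ≤ 2272 < 3177 = q_8, so the answer is 8311/1082.

8311/1082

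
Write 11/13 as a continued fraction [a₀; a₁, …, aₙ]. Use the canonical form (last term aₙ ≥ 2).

[0; 1, 5, 2]

11 = 0*13 + 11
13 = 1*11 + 2
11 = 5*2 + 1
2 = 2*1 + 0  (stop)
So 11/13 = [0; 1, 5, 2].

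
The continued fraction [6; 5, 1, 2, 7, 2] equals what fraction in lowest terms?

1649/267

Using pₖ = aₖpₖ₋₁ + pₖ₋₂ and qₖ = aₖqₖ₋₁ + qₖ₋₂:
  k=0: a=6, p=6, q=1
  k=1: a=5, p=31, q=5
  k=2: a=1, p=37, q=6
  k=3: a=2, p=105, q=17
  k=4: a=7, p=772, q=125
  k=5: a=2, p=1649, q=267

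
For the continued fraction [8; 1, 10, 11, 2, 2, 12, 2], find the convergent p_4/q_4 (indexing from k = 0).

2272/255

Using pₖ = aₖpₖ₋₁ + pₖ₋₂, qₖ = aₖqₖ₋₁ + qₖ₋₂ (with p₋₁=1, p₋₂=0, q₋₁=0, q₋₂=1):
  k=0: a=8, p=8, q=1
  k=1: a=1, p=9, q=1
  k=2: a=10, p=98, q=11
  k=3: a=11, p=1087, q=122
  k=4: a=2, p=2272, q=255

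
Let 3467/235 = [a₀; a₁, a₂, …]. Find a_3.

19

3467 = 14·235 + 177   →  a_0 = 14
235 = 1·177 + 58   →  a_1 = 1
177 = 3·58 + 3   →  a_2 = 3
58 = 19·3 + 1   →  a_3 = 19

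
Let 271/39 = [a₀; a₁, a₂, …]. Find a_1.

1

271 = 6·39 + 37   →  a_0 = 6
39 = 1·37 + 2   →  a_1 = 1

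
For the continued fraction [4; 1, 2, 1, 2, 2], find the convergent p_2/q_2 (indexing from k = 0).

Using pₖ = aₖpₖ₋₁ + pₖ₋₂, qₖ = aₖqₖ₋₁ + qₖ₋₂ (with p₋₁=1, p₋₂=0, q₋₁=0, q₋₂=1):
  k=0: a=4, p=4, q=1
  k=1: a=1, p=5, q=1
  k=2: a=2, p=14, q=3

14/3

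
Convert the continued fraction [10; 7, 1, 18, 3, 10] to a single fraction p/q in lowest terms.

48209/4761

Using pₖ = aₖpₖ₋₁ + pₖ₋₂ and qₖ = aₖqₖ₋₁ + qₖ₋₂:
  k=0: a=10, p=10, q=1
  k=1: a=7, p=71, q=7
  k=2: a=1, p=81, q=8
  k=3: a=18, p=1529, q=151
  k=4: a=3, p=4668, q=461
  k=5: a=10, p=48209, q=4761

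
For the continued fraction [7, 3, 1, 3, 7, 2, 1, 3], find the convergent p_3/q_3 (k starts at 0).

Using pₖ = aₖpₖ₋₁ + pₖ₋₂, qₖ = aₖqₖ₋₁ + qₖ₋₂ (with p₋₁=1, p₋₂=0, q₋₁=0, q₋₂=1):
  k=0: a=7, p=7, q=1
  k=1: a=3, p=22, q=3
  k=2: a=1, p=29, q=4
  k=3: a=3, p=109, q=15

109/15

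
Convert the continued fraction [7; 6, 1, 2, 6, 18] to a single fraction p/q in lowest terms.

Using pₖ = aₖpₖ₋₁ + pₖ₋₂ and qₖ = aₖqₖ₋₁ + qₖ₋₂:
  k=0: a=7, p=7, q=1
  k=1: a=6, p=43, q=6
  k=2: a=1, p=50, q=7
  k=3: a=2, p=143, q=20
  k=4: a=6, p=908, q=127
  k=5: a=18, p=16487, q=2306

16487/2306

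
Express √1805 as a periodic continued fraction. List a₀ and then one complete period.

[42; 2, 16, 2, 84]

a₀ = ⌊√1805⌋ = 42.
With m₀=0, d₀=1 and mₖ₊₁ = dₖaₖ − mₖ, dₖ₊₁ = (n − mₖ₊₁²)/dₖ, aₖ₊₁ = ⌊(a₀+mₖ₊₁)/dₖ₊₁⌋:
  k=1: m=42, d=41, a=2
  k=2: m=40, d=5, a=16
  k=3: m=40, d=41, a=2
  k=4: m=42, d=1, a=84
d=1 and a=2a₀=84 at k=4, so the next step gives (m, d) = (42, 41) again — its k=1 value — and the period has length 4.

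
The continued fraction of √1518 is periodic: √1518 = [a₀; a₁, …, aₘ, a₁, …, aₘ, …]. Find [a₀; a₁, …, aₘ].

[38; 1, 24, 1, 76]

a₀ = ⌊√1518⌋ = 38.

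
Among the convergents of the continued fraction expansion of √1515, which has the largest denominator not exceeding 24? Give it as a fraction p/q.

506/13

√1515 = [38; 1, 11, 1, 76, …] (period length 4).
Convergents:
  p_0/q_0 = 38/1
  p_1/q_1 = 39/1
  p_2/q_2 = 467/12
  p_3/q_3 = 506/13
  p_4/q_4 = 38923/1000
q_3 = 13 ≤ 24 < 1000 = q_4, so the answer is 506/13.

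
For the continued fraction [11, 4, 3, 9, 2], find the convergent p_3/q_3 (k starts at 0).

1359/121

Using pₖ = aₖpₖ₋₁ + pₖ₋₂, qₖ = aₖqₖ₋₁ + qₖ₋₂ (with p₋₁=1, p₋₂=0, q₋₁=0, q₋₂=1):
  k=0: a=11, p=11, q=1
  k=1: a=4, p=45, q=4
  k=2: a=3, p=146, q=13
  k=3: a=9, p=1359, q=121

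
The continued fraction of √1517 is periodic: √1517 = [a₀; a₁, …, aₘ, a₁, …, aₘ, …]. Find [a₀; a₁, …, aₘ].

a₀ = ⌊√1517⌋ = 38.
With m₀=0, d₀=1 and mₖ₊₁ = dₖaₖ − mₖ, dₖ₊₁ = (n − mₖ₊₁²)/dₖ, aₖ₊₁ = ⌊(a₀+mₖ₊₁)/dₖ₊₁⌋:
  k=1: m=38, d=73, a=1
  k=2: m=35, d=4, a=18
  k=3: m=37, d=37, a=2
  k=4: m=37, d=4, a=18
  k=5: m=35, d=73, a=1
  k=6: m=38, d=1, a=76
d=1 and a=2a₀=76 at k=6, so the next step gives (m, d) = (38, 73) again — its k=1 value — and the period has length 6.

[38; 1, 18, 2, 18, 1, 76]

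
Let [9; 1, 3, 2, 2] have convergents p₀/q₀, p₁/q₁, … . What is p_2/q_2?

39/4

Using pₖ = aₖpₖ₋₁ + pₖ₋₂, qₖ = aₖqₖ₋₁ + qₖ₋₂ (with p₋₁=1, p₋₂=0, q₋₁=0, q₋₂=1):
  k=0: a=9, p=9, q=1
  k=1: a=1, p=10, q=1
  k=2: a=3, p=39, q=4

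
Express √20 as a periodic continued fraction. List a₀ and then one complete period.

a₀ = ⌊√20⌋ = 4.
With m₀=0, d₀=1 and mₖ₊₁ = dₖaₖ − mₖ, dₖ₊₁ = (n − mₖ₊₁²)/dₖ, aₖ₊₁ = ⌊(a₀+mₖ₊₁)/dₖ₊₁⌋:
  k=1: m=4, d=4, a=2
  k=2: m=4, d=1, a=8
d=1 and a=2a₀=8 at k=2, so the next step gives (m, d) = (4, 4) again — its k=1 value — and the period has length 2.

[4; 2, 8]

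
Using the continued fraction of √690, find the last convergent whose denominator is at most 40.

394/15

√690 = [26; 3, 1, 2, 1, 3, 52, …] (period length 6).
Convergents:
  p_0/q_0 = 26/1
  p_1/q_1 = 79/3
  p_2/q_2 = 105/4
  p_3/q_3 = 289/11
  p_4/q_4 = 394/15
  p_5/q_5 = 1471/56
q_4 = 15 ≤ 40 < 56 = q_5, so the answer is 394/15.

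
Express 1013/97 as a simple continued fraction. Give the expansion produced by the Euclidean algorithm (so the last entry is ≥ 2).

1013 = 10×97 + 43
97 = 2×43 + 11
43 = 3×11 + 10
11 = 1×10 + 1
10 = 10×1 + 0  (stop)
So 1013/97 = [10; 2, 3, 1, 10].

[10; 2, 3, 1, 10]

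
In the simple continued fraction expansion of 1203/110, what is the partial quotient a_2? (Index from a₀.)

1203 = 10·110 + 103   →  a_0 = 10
110 = 1·103 + 7   →  a_1 = 1
103 = 14·7 + 5   →  a_2 = 14

14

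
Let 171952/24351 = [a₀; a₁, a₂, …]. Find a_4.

171952 = 7·24351 + 1495   →  a_0 = 7
24351 = 16·1495 + 431   →  a_1 = 16
1495 = 3·431 + 202   →  a_2 = 3
431 = 2·202 + 27   →  a_3 = 2
202 = 7·27 + 13   →  a_4 = 7

7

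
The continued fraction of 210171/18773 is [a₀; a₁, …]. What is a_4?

210171 = 11·18773 + 3668   →  a_0 = 11
18773 = 5·3668 + 433   →  a_1 = 5
3668 = 8·433 + 204   →  a_2 = 8
433 = 2·204 + 25   →  a_3 = 2
204 = 8·25 + 4   →  a_4 = 8

8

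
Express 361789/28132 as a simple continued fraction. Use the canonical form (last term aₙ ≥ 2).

361789 = 12*28132 + 24205
28132 = 1*24205 + 3927
24205 = 6*3927 + 643
3927 = 6*643 + 69
643 = 9*69 + 22
69 = 3*22 + 3
22 = 7*3 + 1
3 = 3*1 + 0  (stop)
So 361789/28132 = [12; 1, 6, 6, 9, 3, 7, 3].

[12; 1, 6, 6, 9, 3, 7, 3]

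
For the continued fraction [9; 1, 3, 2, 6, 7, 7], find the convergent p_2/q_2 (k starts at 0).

Using pₖ = aₖpₖ₋₁ + pₖ₋₂, qₖ = aₖqₖ₋₁ + qₖ₋₂ (with p₋₁=1, p₋₂=0, q₋₁=0, q₋₂=1):
  k=0: a=9, p=9, q=1
  k=1: a=1, p=10, q=1
  k=2: a=3, p=39, q=4

39/4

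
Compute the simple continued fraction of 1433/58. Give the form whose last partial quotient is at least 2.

[24; 1, 2, 2, 2, 3]

1433 = 24*58 + 41
58 = 1*41 + 17
41 = 2*17 + 7
17 = 2*7 + 3
7 = 2*3 + 1
3 = 3*1 + 0  (stop)
So 1433/58 = [24; 1, 2, 2, 2, 3].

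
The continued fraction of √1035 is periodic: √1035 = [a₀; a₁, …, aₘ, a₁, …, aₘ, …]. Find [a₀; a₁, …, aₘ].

a₀ = ⌊√1035⌋ = 32.

[32; 5, 1, 5, 64]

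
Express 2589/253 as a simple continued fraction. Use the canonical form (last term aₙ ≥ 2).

[10; 4, 3, 2, 8]

2589 = 10*253 + 59
253 = 4*59 + 17
59 = 3*17 + 8
17 = 2*8 + 1
8 = 8*1 + 0  (stop)
So 2589/253 = [10; 4, 3, 2, 8].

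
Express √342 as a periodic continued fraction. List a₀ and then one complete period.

a₀ = ⌊√342⌋ = 18.
With m₀=0, d₀=1 and mₖ₊₁ = dₖaₖ − mₖ, dₖ₊₁ = (n − mₖ₊₁²)/dₖ, aₖ₊₁ = ⌊(a₀+mₖ₊₁)/dₖ₊₁⌋:
  k=1: m=18, d=18, a=2
  k=2: m=18, d=1, a=36
d=1 and a=2a₀=36 at k=2, so the next step gives (m, d) = (18, 18) again — its k=1 value — and the period has length 2.

[18; 2, 36]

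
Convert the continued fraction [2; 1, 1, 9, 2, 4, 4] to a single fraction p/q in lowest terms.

1909/756

Fold from the inside: start with 4/1.
  4 + 1/4 = 17/4
  2 + 4/17 = 38/17
  9 + 17/38 = 359/38
  1 + 38/359 = 397/359
  1 + 359/397 = 756/397
  2 + 397/756 = 1909/756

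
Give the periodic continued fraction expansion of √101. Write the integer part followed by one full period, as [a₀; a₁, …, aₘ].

a₀ = ⌊√101⌋ = 10.
With m₀=0, d₀=1 and mₖ₊₁ = dₖaₖ − mₖ, dₖ₊₁ = (n − mₖ₊₁²)/dₖ, aₖ₊₁ = ⌊(a₀+mₖ₊₁)/dₖ₊₁⌋:
  k=1: m=10, d=1, a=20
d=1 and a=2a₀=20 at k=1, so the next step gives (m, d) = (10, 1) again — its k=1 value — and the period has length 1.

[10; 20]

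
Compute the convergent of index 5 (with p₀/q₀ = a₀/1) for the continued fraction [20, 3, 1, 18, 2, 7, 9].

23352/1153

Using pₖ = aₖpₖ₋₁ + pₖ₋₂, qₖ = aₖqₖ₋₁ + qₖ₋₂ (with p₋₁=1, p₋₂=0, q₋₁=0, q₋₂=1):
  k=0: a=20, p=20, q=1
  k=1: a=3, p=61, q=3
  k=2: a=1, p=81, q=4
  k=3: a=18, p=1519, q=75
  k=4: a=2, p=3119, q=154
  k=5: a=7, p=23352, q=1153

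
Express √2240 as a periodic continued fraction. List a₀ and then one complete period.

[47; 3, 23, 3, 94]

a₀ = ⌊√2240⌋ = 47.
With m₀=0, d₀=1 and mₖ₊₁ = dₖaₖ − mₖ, dₖ₊₁ = (n − mₖ₊₁²)/dₖ, aₖ₊₁ = ⌊(a₀+mₖ₊₁)/dₖ₊₁⌋:
  k=1: m=47, d=31, a=3
  k=2: m=46, d=4, a=23
  k=3: m=46, d=31, a=3
  k=4: m=47, d=1, a=94
d=1 and a=2a₀=94 at k=4, so the next step gives (m, d) = (47, 31) again — its k=1 value — and the period has length 4.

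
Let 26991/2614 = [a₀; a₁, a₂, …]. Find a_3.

1

26991 = 10·2614 + 851   →  a_0 = 10
2614 = 3·851 + 61   →  a_1 = 3
851 = 13·61 + 58   →  a_2 = 13
61 = 1·58 + 3   →  a_3 = 1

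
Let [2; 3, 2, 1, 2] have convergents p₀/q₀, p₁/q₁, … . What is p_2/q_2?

Using pₖ = aₖpₖ₋₁ + pₖ₋₂, qₖ = aₖqₖ₋₁ + qₖ₋₂ (with p₋₁=1, p₋₂=0, q₋₁=0, q₋₂=1):
  k=0: a=2, p=2, q=1
  k=1: a=3, p=7, q=3
  k=2: a=2, p=16, q=7

16/7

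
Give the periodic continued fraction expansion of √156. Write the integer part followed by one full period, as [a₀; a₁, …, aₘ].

a₀ = ⌊√156⌋ = 12.

[12; 2, 24]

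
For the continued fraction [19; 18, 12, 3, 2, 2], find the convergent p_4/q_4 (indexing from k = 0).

29631/1555

Using pₖ = aₖpₖ₋₁ + pₖ₋₂, qₖ = aₖqₖ₋₁ + qₖ₋₂ (with p₋₁=1, p₋₂=0, q₋₁=0, q₋₂=1):
  k=0: a=19, p=19, q=1
  k=1: a=18, p=343, q=18
  k=2: a=12, p=4135, q=217
  k=3: a=3, p=12748, q=669
  k=4: a=2, p=29631, q=1555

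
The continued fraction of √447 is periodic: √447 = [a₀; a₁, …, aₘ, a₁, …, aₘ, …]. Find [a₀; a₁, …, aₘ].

a₀ = ⌊√447⌋ = 21.
With m₀=0, d₀=1 and mₖ₊₁ = dₖaₖ − mₖ, dₖ₊₁ = (n − mₖ₊₁²)/dₖ, aₖ₊₁ = ⌊(a₀+mₖ₊₁)/dₖ₊₁⌋:
  k=1: m=21, d=6, a=7
  k=2: m=21, d=1, a=42
d=1 and a=2a₀=42 at k=2, so the next step gives (m, d) = (21, 6) again — its k=1 value — and the period has length 2.

[21; 7, 42]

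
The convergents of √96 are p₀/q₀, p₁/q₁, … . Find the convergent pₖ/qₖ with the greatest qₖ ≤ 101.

970/99

√96 = [9; 1, 3, 1, 18, …] (period length 4).
Convergents:
  p_0/q_0 = 9/1
  p_1/q_1 = 10/1
  p_2/q_2 = 39/4
  p_3/q_3 = 49/5
  p_4/q_4 = 921/94
  p_5/q_5 = 970/99
  p_6/q_6 = 3831/391
q_5 = 99 ≤ 101 < 391 = q_6, so the answer is 970/99.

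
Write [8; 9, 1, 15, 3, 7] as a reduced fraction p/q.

Using pₖ = aₖpₖ₋₁ + pₖ₋₂ and qₖ = aₖqₖ₋₁ + qₖ₋₂:
  k=0: a=8, p=8, q=1
  k=1: a=9, p=73, q=9
  k=2: a=1, p=81, q=10
  k=3: a=15, p=1288, q=159
  k=4: a=3, p=3945, q=487
  k=5: a=7, p=28903, q=3568

28903/3568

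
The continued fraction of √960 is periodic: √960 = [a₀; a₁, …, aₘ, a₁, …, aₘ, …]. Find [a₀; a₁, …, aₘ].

a₀ = ⌊√960⌋ = 30.
With m₀=0, d₀=1 and mₖ₊₁ = dₖaₖ − mₖ, dₖ₊₁ = (n − mₖ₊₁²)/dₖ, aₖ₊₁ = ⌊(a₀+mₖ₊₁)/dₖ₊₁⌋:
  k=1: m=30, d=60, a=1
  k=2: m=30, d=1, a=60
d=1 and a=2a₀=60 at k=2, so the next step gives (m, d) = (30, 60) again — its k=1 value — and the period has length 2.

[30; 1, 60]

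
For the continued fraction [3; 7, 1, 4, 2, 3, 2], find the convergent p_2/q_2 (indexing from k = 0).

Using pₖ = aₖpₖ₋₁ + pₖ₋₂, qₖ = aₖqₖ₋₁ + qₖ₋₂ (with p₋₁=1, p₋₂=0, q₋₁=0, q₋₂=1):
  k=0: a=3, p=3, q=1
  k=1: a=7, p=22, q=7
  k=2: a=1, p=25, q=8

25/8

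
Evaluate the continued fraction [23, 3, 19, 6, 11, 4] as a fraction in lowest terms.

373872/16027

Using pₖ = aₖpₖ₋₁ + pₖ₋₂ and qₖ = aₖqₖ₋₁ + qₖ₋₂:
  k=0: a=23, p=23, q=1
  k=1: a=3, p=70, q=3
  k=2: a=19, p=1353, q=58
  k=3: a=6, p=8188, q=351
  k=4: a=11, p=91421, q=3919
  k=5: a=4, p=373872, q=16027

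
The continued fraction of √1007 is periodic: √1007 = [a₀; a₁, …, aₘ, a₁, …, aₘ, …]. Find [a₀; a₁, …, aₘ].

a₀ = ⌊√1007⌋ = 31.
With m₀=0, d₀=1 and mₖ₊₁ = dₖaₖ − mₖ, dₖ₊₁ = (n − mₖ₊₁²)/dₖ, aₖ₊₁ = ⌊(a₀+mₖ₊₁)/dₖ₊₁⌋:
  k=1: m=31, d=46, a=1
  k=2: m=15, d=17, a=2
  k=3: m=19, d=38, a=1
  k=4: m=19, d=17, a=2
  k=5: m=15, d=46, a=1
  k=6: m=31, d=1, a=62
d=1 and a=2a₀=62 at k=6, so the next step gives (m, d) = (31, 46) again — its k=1 value — and the period has length 6.

[31; 1, 2, 1, 2, 1, 62]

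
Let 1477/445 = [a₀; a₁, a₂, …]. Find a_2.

7

1477 = 3·445 + 142   →  a_0 = 3
445 = 3·142 + 19   →  a_1 = 3
142 = 7·19 + 9   →  a_2 = 7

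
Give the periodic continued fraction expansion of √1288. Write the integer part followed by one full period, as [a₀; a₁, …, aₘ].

a₀ = ⌊√1288⌋ = 35.
With m₀=0, d₀=1 and mₖ₊₁ = dₖaₖ − mₖ, dₖ₊₁ = (n − mₖ₊₁²)/dₖ, aₖ₊₁ = ⌊(a₀+mₖ₊₁)/dₖ₊₁⌋:
  k=1: m=35, d=63, a=1
  k=2: m=28, d=8, a=7
  k=3: m=28, d=63, a=1
  k=4: m=35, d=1, a=70
d=1 and a=2a₀=70 at k=4, so the next step gives (m, d) = (35, 63) again — its k=1 value — and the period has length 4.

[35; 1, 7, 1, 70]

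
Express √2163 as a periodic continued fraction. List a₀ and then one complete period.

[46; 1, 1, 30, 1, 1, 92]

a₀ = ⌊√2163⌋ = 46.
With m₀=0, d₀=1 and mₖ₊₁ = dₖaₖ − mₖ, dₖ₊₁ = (n − mₖ₊₁²)/dₖ, aₖ₊₁ = ⌊(a₀+mₖ₊₁)/dₖ₊₁⌋:
  k=1: m=46, d=47, a=1
  k=2: m=1, d=46, a=1
  k=3: m=45, d=3, a=30
  k=4: m=45, d=46, a=1
  k=5: m=1, d=47, a=1
  k=6: m=46, d=1, a=92
d=1 and a=2a₀=92 at k=6, so the next step gives (m, d) = (46, 47) again — its k=1 value — and the period has length 6.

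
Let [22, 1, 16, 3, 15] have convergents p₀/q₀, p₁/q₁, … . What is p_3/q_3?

1193/52

Using pₖ = aₖpₖ₋₁ + pₖ₋₂, qₖ = aₖqₖ₋₁ + qₖ₋₂ (with p₋₁=1, p₋₂=0, q₋₁=0, q₋₂=1):
  k=0: a=22, p=22, q=1
  k=1: a=1, p=23, q=1
  k=2: a=16, p=390, q=17
  k=3: a=3, p=1193, q=52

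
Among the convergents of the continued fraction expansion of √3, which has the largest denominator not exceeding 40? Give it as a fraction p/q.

26/15

√3 = [1; 1, 2, …] (period length 2).
Convergents:
  p_0/q_0 = 1/1
  p_1/q_1 = 2/1
  p_2/q_2 = 5/3
  p_3/q_3 = 7/4
  p_4/q_4 = 19/11
  p_5/q_5 = 26/15
  p_6/q_6 = 71/41
q_5 = 15 ≤ 40 < 41 = q_6, so the answer is 26/15.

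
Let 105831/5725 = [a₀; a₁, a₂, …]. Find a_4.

3

105831 = 18·5725 + 2781   →  a_0 = 18
5725 = 2·2781 + 163   →  a_1 = 2
2781 = 17·163 + 10   →  a_2 = 17
163 = 16·10 + 3   →  a_3 = 16
10 = 3·3 + 1   →  a_4 = 3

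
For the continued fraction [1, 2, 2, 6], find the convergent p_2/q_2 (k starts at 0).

7/5

Using pₖ = aₖpₖ₋₁ + pₖ₋₂, qₖ = aₖqₖ₋₁ + qₖ₋₂ (with p₋₁=1, p₋₂=0, q₋₁=0, q₋₂=1):
  k=0: a=1, p=1, q=1
  k=1: a=2, p=3, q=2
  k=2: a=2, p=7, q=5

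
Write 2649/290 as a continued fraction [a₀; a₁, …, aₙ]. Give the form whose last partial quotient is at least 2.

2649 = 9×290 + 39
290 = 7×39 + 17
39 = 2×17 + 5
17 = 3×5 + 2
5 = 2×2 + 1
2 = 2×1 + 0  (stop)
So 2649/290 = [9; 7, 2, 3, 2, 2].

[9; 7, 2, 3, 2, 2]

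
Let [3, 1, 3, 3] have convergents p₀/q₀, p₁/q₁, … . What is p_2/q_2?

Using pₖ = aₖpₖ₋₁ + pₖ₋₂, qₖ = aₖqₖ₋₁ + qₖ₋₂ (with p₋₁=1, p₋₂=0, q₋₁=0, q₋₂=1):
  k=0: a=3, p=3, q=1
  k=1: a=1, p=4, q=1
  k=2: a=3, p=15, q=4

15/4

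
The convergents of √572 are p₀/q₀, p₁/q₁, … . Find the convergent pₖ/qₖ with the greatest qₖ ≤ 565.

√572 = [23; 1, 10, 1, 46, …] (period length 4).
Convergents:
  p_0/q_0 = 23/1
  p_1/q_1 = 24/1
  p_2/q_2 = 263/11
  p_3/q_3 = 287/12
  p_4/q_4 = 13465/563
  p_5/q_5 = 13752/575
q_4 = 563 ≤ 565 < 575 = q_5, so the answer is 13465/563.

13465/563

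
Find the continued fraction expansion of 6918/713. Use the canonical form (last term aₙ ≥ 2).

[9; 1, 2, 2, 1, 3, 19]

6918 = 9*713 + 501
713 = 1*501 + 212
501 = 2*212 + 77
212 = 2*77 + 58
77 = 1*58 + 19
58 = 3*19 + 1
19 = 19*1 + 0  (stop)
So 6918/713 = [9; 1, 2, 2, 1, 3, 19].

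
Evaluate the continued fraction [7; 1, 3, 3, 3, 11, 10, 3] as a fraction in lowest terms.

Using pₖ = aₖpₖ₋₁ + pₖ₋₂ and qₖ = aₖqₖ₋₁ + qₖ₋₂:
  k=0: a=7, p=7, q=1
  k=1: a=1, p=8, q=1
  k=2: a=3, p=31, q=4
  k=3: a=3, p=101, q=13
  k=4: a=3, p=334, q=43
  k=5: a=11, p=3775, q=486
  k=6: a=10, p=38084, q=4903
  k=7: a=3, p=118027, q=15195

118027/15195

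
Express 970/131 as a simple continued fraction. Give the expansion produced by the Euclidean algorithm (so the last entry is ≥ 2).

[7; 2, 2, 8, 3]

970 = 7·131 + 53
131 = 2·53 + 25
53 = 2·25 + 3
25 = 8·3 + 1
3 = 3·1 + 0  (stop)
So 970/131 = [7; 2, 2, 8, 3].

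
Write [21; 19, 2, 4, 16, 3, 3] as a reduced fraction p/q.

Using pₖ = aₖpₖ₋₁ + pₖ₋₂ and qₖ = aₖqₖ₋₁ + qₖ₋₂:
  k=0: a=21, p=21, q=1
  k=1: a=19, p=400, q=19
  k=2: a=2, p=821, q=39
  k=3: a=4, p=3684, q=175
  k=4: a=16, p=59765, q=2839
  k=5: a=3, p=182979, q=8692
  k=6: a=3, p=608702, q=28915

608702/28915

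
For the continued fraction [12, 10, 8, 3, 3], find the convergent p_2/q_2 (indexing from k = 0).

Using pₖ = aₖpₖ₋₁ + pₖ₋₂, qₖ = aₖqₖ₋₁ + qₖ₋₂ (with p₋₁=1, p₋₂=0, q₋₁=0, q₋₂=1):
  k=0: a=12, p=12, q=1
  k=1: a=10, p=121, q=10
  k=2: a=8, p=980, q=81

980/81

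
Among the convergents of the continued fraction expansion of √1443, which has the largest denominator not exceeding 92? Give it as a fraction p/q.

2887/76

√1443 = [37; 1, 74, …] (period length 2).
Convergents:
  p_0/q_0 = 37/1
  p_1/q_1 = 38/1
  p_2/q_2 = 2849/75
  p_3/q_3 = 2887/76
  p_4/q_4 = 216487/5699
q_3 = 76 ≤ 92 < 5699 = q_4, so the answer is 2887/76.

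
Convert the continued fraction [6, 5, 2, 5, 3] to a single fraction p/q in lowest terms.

Using pₖ = aₖpₖ₋₁ + pₖ₋₂ and qₖ = aₖqₖ₋₁ + qₖ₋₂:
  k=0: a=6, p=6, q=1
  k=1: a=5, p=31, q=5
  k=2: a=2, p=68, q=11
  k=3: a=5, p=371, q=60
  k=4: a=3, p=1181, q=191

1181/191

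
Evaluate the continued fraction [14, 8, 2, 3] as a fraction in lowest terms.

833/59

Fold from the inside: start with 3/1.
  2 + 1/3 = 7/3
  8 + 3/7 = 59/7
  14 + 7/59 = 833/59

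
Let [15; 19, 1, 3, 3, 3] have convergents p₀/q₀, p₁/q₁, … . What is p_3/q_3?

1189/79

Using pₖ = aₖpₖ₋₁ + pₖ₋₂, qₖ = aₖqₖ₋₁ + qₖ₋₂ (with p₋₁=1, p₋₂=0, q₋₁=0, q₋₂=1):
  k=0: a=15, p=15, q=1
  k=1: a=19, p=286, q=19
  k=2: a=1, p=301, q=20
  k=3: a=3, p=1189, q=79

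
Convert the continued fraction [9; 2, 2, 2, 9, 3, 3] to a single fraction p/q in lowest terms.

Using pₖ = aₖpₖ₋₁ + pₖ₋₂ and qₖ = aₖqₖ₋₁ + qₖ₋₂:
  k=0: a=9, p=9, q=1
  k=1: a=2, p=19, q=2
  k=2: a=2, p=47, q=5
  k=3: a=2, p=113, q=12
  k=4: a=9, p=1064, q=113
  k=5: a=3, p=3305, q=351
  k=6: a=3, p=10979, q=1166

10979/1166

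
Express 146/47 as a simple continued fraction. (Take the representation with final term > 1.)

146 = 3×47 + 5
47 = 9×5 + 2
5 = 2×2 + 1
2 = 2×1 + 0  (stop)
So 146/47 = [3; 9, 2, 2].

[3; 9, 2, 2]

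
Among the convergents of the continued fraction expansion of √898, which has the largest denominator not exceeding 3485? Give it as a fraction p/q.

√898 = [29; 1, 28, 1, 58, …] (period length 4).
Convergents:
  p_0/q_0 = 29/1
  p_1/q_1 = 30/1
  p_2/q_2 = 869/29
  p_3/q_3 = 899/30
  p_4/q_4 = 53011/1769
  p_5/q_5 = 53910/1799
  p_6/q_6 = 1562491/52141
q_5 = 1799 ≤ 3485 < 52141 = q_6, so the answer is 53910/1799.

53910/1799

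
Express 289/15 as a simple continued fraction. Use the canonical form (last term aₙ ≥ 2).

[19; 3, 1, 3]

289 = 19*15 + 4
15 = 3*4 + 3
4 = 1*3 + 1
3 = 3*1 + 0  (stop)
So 289/15 = [19; 3, 1, 3].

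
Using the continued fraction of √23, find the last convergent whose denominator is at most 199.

916/191

√23 = [4; 1, 3, 1, 8, …] (period length 4).
Convergents:
  p_0/q_0 = 4/1
  p_1/q_1 = 5/1
  p_2/q_2 = 19/4
  p_3/q_3 = 24/5
  p_4/q_4 = 211/44
  p_5/q_5 = 235/49
  p_6/q_6 = 916/191
  p_7/q_7 = 1151/240
q_6 = 191 ≤ 199 < 240 = q_7, so the answer is 916/191.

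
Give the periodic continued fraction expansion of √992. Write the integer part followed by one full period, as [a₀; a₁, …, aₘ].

[31; 2, 62]

a₀ = ⌊√992⌋ = 31.
With m₀=0, d₀=1 and mₖ₊₁ = dₖaₖ − mₖ, dₖ₊₁ = (n − mₖ₊₁²)/dₖ, aₖ₊₁ = ⌊(a₀+mₖ₊₁)/dₖ₊₁⌋:
  k=1: m=31, d=31, a=2
  k=2: m=31, d=1, a=62
d=1 and a=2a₀=62 at k=2, so the next step gives (m, d) = (31, 31) again — its k=1 value — and the period has length 2.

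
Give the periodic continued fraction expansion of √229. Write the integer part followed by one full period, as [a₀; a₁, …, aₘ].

a₀ = ⌊√229⌋ = 15.

[15; 7, 1, 1, 7, 30]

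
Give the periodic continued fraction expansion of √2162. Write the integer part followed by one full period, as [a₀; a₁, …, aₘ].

[46; 2, 92]

a₀ = ⌊√2162⌋ = 46.
With m₀=0, d₀=1 and mₖ₊₁ = dₖaₖ − mₖ, dₖ₊₁ = (n − mₖ₊₁²)/dₖ, aₖ₊₁ = ⌊(a₀+mₖ₊₁)/dₖ₊₁⌋:
  k=1: m=46, d=46, a=2
  k=2: m=46, d=1, a=92
d=1 and a=2a₀=92 at k=2, so the next step gives (m, d) = (46, 46) again — its k=1 value — and the period has length 2.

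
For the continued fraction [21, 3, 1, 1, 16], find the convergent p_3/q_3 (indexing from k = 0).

Using pₖ = aₖpₖ₋₁ + pₖ₋₂, qₖ = aₖqₖ₋₁ + qₖ₋₂ (with p₋₁=1, p₋₂=0, q₋₁=0, q₋₂=1):
  k=0: a=21, p=21, q=1
  k=1: a=3, p=64, q=3
  k=2: a=1, p=85, q=4
  k=3: a=1, p=149, q=7

149/7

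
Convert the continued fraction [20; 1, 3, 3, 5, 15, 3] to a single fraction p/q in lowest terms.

Using pₖ = aₖpₖ₋₁ + pₖ₋₂ and qₖ = aₖqₖ₋₁ + qₖ₋₂:
  k=0: a=20, p=20, q=1
  k=1: a=1, p=21, q=1
  k=2: a=3, p=83, q=4
  k=3: a=3, p=270, q=13
  k=4: a=5, p=1433, q=69
  k=5: a=15, p=21765, q=1048
  k=6: a=3, p=66728, q=3213

66728/3213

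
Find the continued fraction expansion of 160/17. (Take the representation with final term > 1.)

160 = 9·17 + 7
17 = 2·7 + 3
7 = 2·3 + 1
3 = 3·1 + 0  (stop)
So 160/17 = [9; 2, 2, 3].

[9; 2, 2, 3]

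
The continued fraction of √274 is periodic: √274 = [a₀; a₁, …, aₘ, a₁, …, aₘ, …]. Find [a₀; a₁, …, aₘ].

a₀ = ⌊√274⌋ = 16.
With m₀=0, d₀=1 and mₖ₊₁ = dₖaₖ − mₖ, dₖ₊₁ = (n − mₖ₊₁²)/dₖ, aₖ₊₁ = ⌊(a₀+mₖ₊₁)/dₖ₊₁⌋:
  k=1: m=16, d=18, a=1
  k=2: m=2, d=15, a=1
  k=3: m=13, d=7, a=4
  k=4: m=15, d=7, a=4
  k=5: m=13, d=15, a=1
  k=6: m=2, d=18, a=1
  k=7: m=16, d=1, a=32
d=1 and a=2a₀=32 at k=7, so the next step gives (m, d) = (16, 18) again — its k=1 value — and the period has length 7.

[16; 1, 1, 4, 4, 1, 1, 32]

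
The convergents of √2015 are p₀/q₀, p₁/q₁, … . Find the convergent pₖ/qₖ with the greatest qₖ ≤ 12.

√2015 = [44; 1, 7, 1, 88, …] (period length 4).
Convergents:
  p_0/q_0 = 44/1
  p_1/q_1 = 45/1
  p_2/q_2 = 359/8
  p_3/q_3 = 404/9
  p_4/q_4 = 35911/800
q_3 = 9 ≤ 12 < 800 = q_4, so the answer is 404/9.

404/9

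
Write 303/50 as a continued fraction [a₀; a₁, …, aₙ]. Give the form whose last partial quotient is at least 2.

[6; 16, 1, 2]

303 = 6*50 + 3
50 = 16*3 + 2
3 = 1*2 + 1
2 = 2*1 + 0  (stop)
So 303/50 = [6; 16, 1, 2].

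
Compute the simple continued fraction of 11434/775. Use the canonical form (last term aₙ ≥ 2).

[14; 1, 3, 17, 2, 1, 3]

11434 = 14*775 + 584
775 = 1*584 + 191
584 = 3*191 + 11
191 = 17*11 + 4
11 = 2*4 + 3
4 = 1*3 + 1
3 = 3*1 + 0  (stop)
So 11434/775 = [14; 1, 3, 17, 2, 1, 3].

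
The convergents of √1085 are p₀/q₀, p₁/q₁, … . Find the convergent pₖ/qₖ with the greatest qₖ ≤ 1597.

√1085 = [32; 1, 15, 2, 15, 1, 64, …] (period length 6).
Convergents:
  p_0/q_0 = 32/1
  p_1/q_1 = 33/1
  p_2/q_2 = 527/16
  p_3/q_3 = 1087/33
  p_4/q_4 = 16832/511
  p_5/q_5 = 17919/544
  p_6/q_6 = 1163648/35327
q_5 = 544 ≤ 1597 < 35327 = q_6, so the answer is 17919/544.

17919/544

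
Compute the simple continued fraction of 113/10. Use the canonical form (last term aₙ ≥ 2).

113 = 11·10 + 3
10 = 3·3 + 1
3 = 3·1 + 0  (stop)
So 113/10 = [11; 3, 3].

[11; 3, 3]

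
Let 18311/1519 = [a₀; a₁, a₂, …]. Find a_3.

18311 = 12·1519 + 83   →  a_0 = 12
1519 = 18·83 + 25   →  a_1 = 18
83 = 3·25 + 8   →  a_2 = 3
25 = 3·8 + 1   →  a_3 = 3

3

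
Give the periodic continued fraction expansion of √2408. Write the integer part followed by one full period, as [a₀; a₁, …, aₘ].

[49; 14, 98]

a₀ = ⌊√2408⌋ = 49.
With m₀=0, d₀=1 and mₖ₊₁ = dₖaₖ − mₖ, dₖ₊₁ = (n − mₖ₊₁²)/dₖ, aₖ₊₁ = ⌊(a₀+mₖ₊₁)/dₖ₊₁⌋:
  k=1: m=49, d=7, a=14
  k=2: m=49, d=1, a=98
d=1 and a=2a₀=98 at k=2, so the next step gives (m, d) = (49, 7) again — its k=1 value — and the period has length 2.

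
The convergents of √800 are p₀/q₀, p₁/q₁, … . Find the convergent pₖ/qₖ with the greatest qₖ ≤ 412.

5572/197

√800 = [28; 3, 1, 1, 13, 1, 1, 3, 56, …] (period length 8).
Convergents:
  p_0/q_0 = 28/1
  p_1/q_1 = 85/3
  p_2/q_2 = 113/4
  p_3/q_3 = 198/7
  p_4/q_4 = 2687/95
  p_5/q_5 = 2885/102
  p_6/q_6 = 5572/197
  p_7/q_7 = 19601/693
q_6 = 197 ≤ 412 < 693 = q_7, so the answer is 5572/197.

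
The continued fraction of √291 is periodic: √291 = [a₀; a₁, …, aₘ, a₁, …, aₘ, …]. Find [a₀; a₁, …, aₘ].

[17; 17, 34]

a₀ = ⌊√291⌋ = 17.
With m₀=0, d₀=1 and mₖ₊₁ = dₖaₖ − mₖ, dₖ₊₁ = (n − mₖ₊₁²)/dₖ, aₖ₊₁ = ⌊(a₀+mₖ₊₁)/dₖ₊₁⌋:
  k=1: m=17, d=2, a=17
  k=2: m=17, d=1, a=34
d=1 and a=2a₀=34 at k=2, so the next step gives (m, d) = (17, 2) again — its k=1 value — and the period has length 2.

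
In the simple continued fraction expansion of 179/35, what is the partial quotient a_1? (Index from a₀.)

8

179 = 5·35 + 4   →  a_0 = 5
35 = 8·4 + 3   →  a_1 = 8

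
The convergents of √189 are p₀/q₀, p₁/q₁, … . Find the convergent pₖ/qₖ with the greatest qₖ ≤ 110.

√189 = [13; 1, 2, 1, 26, …] (period length 4).
Convergents:
  p_0/q_0 = 13/1
  p_1/q_1 = 14/1
  p_2/q_2 = 41/3
  p_3/q_3 = 55/4
  p_4/q_4 = 1471/107
  p_5/q_5 = 1526/111
q_4 = 107 ≤ 110 < 111 = q_5, so the answer is 1471/107.

1471/107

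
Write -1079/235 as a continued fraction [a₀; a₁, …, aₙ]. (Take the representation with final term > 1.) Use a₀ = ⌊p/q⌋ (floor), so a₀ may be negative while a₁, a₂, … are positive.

-1079 = -5·235 + 96
235 = 2·96 + 43
96 = 2·43 + 10
43 = 4·10 + 3
10 = 3·3 + 1
3 = 3·1 + 0  (stop)
So -1079/235 = [-5; 2, 2, 4, 3, 3].

[-5; 2, 2, 4, 3, 3]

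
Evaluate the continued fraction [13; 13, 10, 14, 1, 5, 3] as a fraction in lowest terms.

Using pₖ = aₖpₖ₋₁ + pₖ₋₂ and qₖ = aₖqₖ₋₁ + qₖ₋₂:
  k=0: a=13, p=13, q=1
  k=1: a=13, p=170, q=13
  k=2: a=10, p=1713, q=131
  k=3: a=14, p=24152, q=1847
  k=4: a=1, p=25865, q=1978
  k=5: a=5, p=153477, q=11737
  k=6: a=3, p=486296, q=37189

486296/37189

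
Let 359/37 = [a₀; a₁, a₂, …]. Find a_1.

359 = 9·37 + 26   →  a_0 = 9
37 = 1·26 + 11   →  a_1 = 1

1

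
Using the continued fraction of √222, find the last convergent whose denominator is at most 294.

√222 = [14; 1, 8, 1, 28, …] (period length 4).
Convergents:
  p_0/q_0 = 14/1
  p_1/q_1 = 15/1
  p_2/q_2 = 134/9
  p_3/q_3 = 149/10
  p_4/q_4 = 4306/289
  p_5/q_5 = 4455/299
q_4 = 289 ≤ 294 < 299 = q_5, so the answer is 4306/289.

4306/289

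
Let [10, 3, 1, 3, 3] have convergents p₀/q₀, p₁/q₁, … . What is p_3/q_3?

Using pₖ = aₖpₖ₋₁ + pₖ₋₂, qₖ = aₖqₖ₋₁ + qₖ₋₂ (with p₋₁=1, p₋₂=0, q₋₁=0, q₋₂=1):
  k=0: a=10, p=10, q=1
  k=1: a=3, p=31, q=3
  k=2: a=1, p=41, q=4
  k=3: a=3, p=154, q=15

154/15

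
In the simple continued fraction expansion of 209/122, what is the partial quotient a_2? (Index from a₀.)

2

209 = 1·122 + 87   →  a_0 = 1
122 = 1·87 + 35   →  a_1 = 1
87 = 2·35 + 17   →  a_2 = 2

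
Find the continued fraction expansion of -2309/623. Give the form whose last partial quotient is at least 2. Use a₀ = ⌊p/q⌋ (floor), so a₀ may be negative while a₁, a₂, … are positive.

[-4; 3, 2, 2, 8, 1, 3]

-2309 = -4*623 + 183
623 = 3*183 + 74
183 = 2*74 + 35
74 = 2*35 + 4
35 = 8*4 + 3
4 = 1*3 + 1
3 = 3*1 + 0  (stop)
So -2309/623 = [-4; 3, 2, 2, 8, 1, 3].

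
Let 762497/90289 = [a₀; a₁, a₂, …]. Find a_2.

762497 = 8·90289 + 40185   →  a_0 = 8
90289 = 2·40185 + 9919   →  a_1 = 2
40185 = 4·9919 + 509   →  a_2 = 4

4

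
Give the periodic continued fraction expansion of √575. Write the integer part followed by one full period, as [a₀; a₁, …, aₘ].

a₀ = ⌊√575⌋ = 23.
With m₀=0, d₀=1 and mₖ₊₁ = dₖaₖ − mₖ, dₖ₊₁ = (n − mₖ₊₁²)/dₖ, aₖ₊₁ = ⌊(a₀+mₖ₊₁)/dₖ₊₁⌋:
  k=1: m=23, d=46, a=1
  k=2: m=23, d=1, a=46
d=1 and a=2a₀=46 at k=2, so the next step gives (m, d) = (23, 46) again — its k=1 value — and the period has length 2.

[23; 1, 46]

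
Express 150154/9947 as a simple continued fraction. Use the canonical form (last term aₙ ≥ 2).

150154 = 15·9947 + 949
9947 = 10·949 + 457
949 = 2·457 + 35
457 = 13·35 + 2
35 = 17·2 + 1
2 = 2·1 + 0  (stop)
So 150154/9947 = [15; 10, 2, 13, 17, 2].

[15; 10, 2, 13, 17, 2]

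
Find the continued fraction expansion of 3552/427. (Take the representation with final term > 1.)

3552 = 8×427 + 136
427 = 3×136 + 19
136 = 7×19 + 3
19 = 6×3 + 1
3 = 3×1 + 0  (stop)
So 3552/427 = [8; 3, 7, 6, 3].

[8; 3, 7, 6, 3]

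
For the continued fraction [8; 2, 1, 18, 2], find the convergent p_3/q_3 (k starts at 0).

Using pₖ = aₖpₖ₋₁ + pₖ₋₂, qₖ = aₖqₖ₋₁ + qₖ₋₂ (with p₋₁=1, p₋₂=0, q₋₁=0, q₋₂=1):
  k=0: a=8, p=8, q=1
  k=1: a=2, p=17, q=2
  k=2: a=1, p=25, q=3
  k=3: a=18, p=467, q=56

467/56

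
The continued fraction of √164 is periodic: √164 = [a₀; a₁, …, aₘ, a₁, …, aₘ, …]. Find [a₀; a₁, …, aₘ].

[12; 1, 4, 6, 4, 1, 24]

a₀ = ⌊√164⌋ = 12.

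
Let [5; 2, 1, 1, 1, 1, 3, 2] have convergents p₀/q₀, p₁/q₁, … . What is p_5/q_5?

70/13

Using pₖ = aₖpₖ₋₁ + pₖ₋₂, qₖ = aₖqₖ₋₁ + qₖ₋₂ (with p₋₁=1, p₋₂=0, q₋₁=0, q₋₂=1):
  k=0: a=5, p=5, q=1
  k=1: a=2, p=11, q=2
  k=2: a=1, p=16, q=3
  k=3: a=1, p=27, q=5
  k=4: a=1, p=43, q=8
  k=5: a=1, p=70, q=13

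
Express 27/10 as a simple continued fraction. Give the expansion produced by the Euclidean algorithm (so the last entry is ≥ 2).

27 = 2×10 + 7
10 = 1×7 + 3
7 = 2×3 + 1
3 = 3×1 + 0  (stop)
So 27/10 = [2; 1, 2, 3].

[2; 1, 2, 3]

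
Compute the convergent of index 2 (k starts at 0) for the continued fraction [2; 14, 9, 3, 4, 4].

Using pₖ = aₖpₖ₋₁ + pₖ₋₂, qₖ = aₖqₖ₋₁ + qₖ₋₂ (with p₋₁=1, p₋₂=0, q₋₁=0, q₋₂=1):
  k=0: a=2, p=2, q=1
  k=1: a=14, p=29, q=14
  k=2: a=9, p=263, q=127

263/127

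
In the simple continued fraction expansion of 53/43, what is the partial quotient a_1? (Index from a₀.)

53 = 1·43 + 10   →  a_0 = 1
43 = 4·10 + 3   →  a_1 = 4

4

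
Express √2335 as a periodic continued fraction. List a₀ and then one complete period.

[48; 3, 9, 3, 96]

a₀ = ⌊√2335⌋ = 48.
With m₀=0, d₀=1 and mₖ₊₁ = dₖaₖ − mₖ, dₖ₊₁ = (n − mₖ₊₁²)/dₖ, aₖ₊₁ = ⌊(a₀+mₖ₊₁)/dₖ₊₁⌋:
  k=1: m=48, d=31, a=3
  k=2: m=45, d=10, a=9
  k=3: m=45, d=31, a=3
  k=4: m=48, d=1, a=96
d=1 and a=2a₀=96 at k=4, so the next step gives (m, d) = (48, 31) again — its k=1 value — and the period has length 4.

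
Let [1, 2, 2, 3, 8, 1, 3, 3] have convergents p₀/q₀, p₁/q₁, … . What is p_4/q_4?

199/141

Using pₖ = aₖpₖ₋₁ + pₖ₋₂, qₖ = aₖqₖ₋₁ + qₖ₋₂ (with p₋₁=1, p₋₂=0, q₋₁=0, q₋₂=1):
  k=0: a=1, p=1, q=1
  k=1: a=2, p=3, q=2
  k=2: a=2, p=7, q=5
  k=3: a=3, p=24, q=17
  k=4: a=8, p=199, q=141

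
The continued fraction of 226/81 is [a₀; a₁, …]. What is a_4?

3

226 = 2·81 + 64   →  a_0 = 2
81 = 1·64 + 17   →  a_1 = 1
64 = 3·17 + 13   →  a_2 = 3
17 = 1·13 + 4   →  a_3 = 1
13 = 3·4 + 1   →  a_4 = 3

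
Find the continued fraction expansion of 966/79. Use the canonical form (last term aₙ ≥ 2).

[12; 4, 2, 1, 1, 3]

966 = 12*79 + 18
79 = 4*18 + 7
18 = 2*7 + 4
7 = 1*4 + 3
4 = 1*3 + 1
3 = 3*1 + 0  (stop)
So 966/79 = [12; 4, 2, 1, 1, 3].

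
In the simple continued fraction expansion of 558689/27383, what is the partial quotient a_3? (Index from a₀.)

558689 = 20·27383 + 11029   →  a_0 = 20
27383 = 2·11029 + 5325   →  a_1 = 2
11029 = 2·5325 + 379   →  a_2 = 2
5325 = 14·379 + 19   →  a_3 = 14

14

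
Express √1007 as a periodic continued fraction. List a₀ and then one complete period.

[31; 1, 2, 1, 2, 1, 62]

a₀ = ⌊√1007⌋ = 31.
With m₀=0, d₀=1 and mₖ₊₁ = dₖaₖ − mₖ, dₖ₊₁ = (n − mₖ₊₁²)/dₖ, aₖ₊₁ = ⌊(a₀+mₖ₊₁)/dₖ₊₁⌋:
  k=1: m=31, d=46, a=1
  k=2: m=15, d=17, a=2
  k=3: m=19, d=38, a=1
  k=4: m=19, d=17, a=2
  k=5: m=15, d=46, a=1
  k=6: m=31, d=1, a=62
d=1 and a=2a₀=62 at k=6, so the next step gives (m, d) = (31, 46) again — its k=1 value — and the period has length 6.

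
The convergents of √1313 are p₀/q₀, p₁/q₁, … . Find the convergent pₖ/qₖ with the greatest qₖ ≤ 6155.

178604/4929

√1313 = [36; 4, 4, 72, …] (period length 3).
Convergents:
  p_0/q_0 = 36/1
  p_1/q_1 = 145/4
  p_2/q_2 = 616/17
  p_3/q_3 = 44497/1228
  p_4/q_4 = 178604/4929
  p_5/q_5 = 758913/20944
q_4 = 4929 ≤ 6155 < 20944 = q_5, so the answer is 178604/4929.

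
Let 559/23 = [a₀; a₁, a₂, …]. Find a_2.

559 = 24·23 + 7   →  a_0 = 24
23 = 3·7 + 2   →  a_1 = 3
7 = 3·2 + 1   →  a_2 = 3

3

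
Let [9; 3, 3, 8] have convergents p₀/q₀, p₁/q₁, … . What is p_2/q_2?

93/10

Using pₖ = aₖpₖ₋₁ + pₖ₋₂, qₖ = aₖqₖ₋₁ + qₖ₋₂ (with p₋₁=1, p₋₂=0, q₋₁=0, q₋₂=1):
  k=0: a=9, p=9, q=1
  k=1: a=3, p=28, q=3
  k=2: a=3, p=93, q=10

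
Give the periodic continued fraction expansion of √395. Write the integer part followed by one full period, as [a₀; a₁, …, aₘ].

[19; 1, 6, 1, 38]

a₀ = ⌊√395⌋ = 19.
With m₀=0, d₀=1 and mₖ₊₁ = dₖaₖ − mₖ, dₖ₊₁ = (n − mₖ₊₁²)/dₖ, aₖ₊₁ = ⌊(a₀+mₖ₊₁)/dₖ₊₁⌋:
  k=1: m=19, d=34, a=1
  k=2: m=15, d=5, a=6
  k=3: m=15, d=34, a=1
  k=4: m=19, d=1, a=38
d=1 and a=2a₀=38 at k=4, so the next step gives (m, d) = (19, 34) again — its k=1 value — and the period has length 4.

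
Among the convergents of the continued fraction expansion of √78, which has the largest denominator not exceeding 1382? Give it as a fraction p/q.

√78 = [8; 1, 4, 1, 16, …] (period length 4).
Convergents:
  p_0/q_0 = 8/1
  p_1/q_1 = 9/1
  p_2/q_2 = 44/5
  p_3/q_3 = 53/6
  p_4/q_4 = 892/101
  p_5/q_5 = 945/107
  p_6/q_6 = 4672/529
  p_7/q_7 = 5617/636
  p_8/q_8 = 94544/10705
q_7 = 636 ≤ 1382 < 10705 = q_8, so the answer is 5617/636.

5617/636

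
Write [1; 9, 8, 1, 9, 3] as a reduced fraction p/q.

2791/2515

Using pₖ = aₖpₖ₋₁ + pₖ₋₂ and qₖ = aₖqₖ₋₁ + qₖ₋₂:
  k=0: a=1, p=1, q=1
  k=1: a=9, p=10, q=9
  k=2: a=8, p=81, q=73
  k=3: a=1, p=91, q=82
  k=4: a=9, p=900, q=811
  k=5: a=3, p=2791, q=2515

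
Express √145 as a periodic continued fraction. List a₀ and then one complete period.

[12; 24]

a₀ = ⌊√145⌋ = 12.
With m₀=0, d₀=1 and mₖ₊₁ = dₖaₖ − mₖ, dₖ₊₁ = (n − mₖ₊₁²)/dₖ, aₖ₊₁ = ⌊(a₀+mₖ₊₁)/dₖ₊₁⌋:
  k=1: m=12, d=1, a=24
d=1 and a=2a₀=24 at k=1, so the next step gives (m, d) = (12, 1) again — its k=1 value — and the period has length 1.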